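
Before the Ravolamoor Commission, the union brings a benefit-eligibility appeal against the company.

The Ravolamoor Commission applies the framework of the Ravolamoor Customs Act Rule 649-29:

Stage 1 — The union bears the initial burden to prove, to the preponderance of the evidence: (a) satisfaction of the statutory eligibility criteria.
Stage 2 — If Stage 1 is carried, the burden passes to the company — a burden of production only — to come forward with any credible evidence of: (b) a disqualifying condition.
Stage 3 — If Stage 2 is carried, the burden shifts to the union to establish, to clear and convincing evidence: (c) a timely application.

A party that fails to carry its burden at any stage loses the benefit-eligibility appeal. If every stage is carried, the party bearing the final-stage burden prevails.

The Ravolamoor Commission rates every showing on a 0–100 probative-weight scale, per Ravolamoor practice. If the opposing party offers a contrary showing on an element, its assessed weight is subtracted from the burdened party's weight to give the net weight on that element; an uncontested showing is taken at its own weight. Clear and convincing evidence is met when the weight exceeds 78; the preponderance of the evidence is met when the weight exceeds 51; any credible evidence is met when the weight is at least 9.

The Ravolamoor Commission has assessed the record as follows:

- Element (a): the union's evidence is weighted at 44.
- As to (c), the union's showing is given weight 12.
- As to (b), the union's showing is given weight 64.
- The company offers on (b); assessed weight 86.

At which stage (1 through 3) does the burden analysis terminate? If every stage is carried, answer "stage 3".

stage 1

Stage 1 — burden on union; standard: the preponderance of the evidence (weight exceeds 51).
    (a): 44 ≤ 51 [not met]
  Not every element is met, so the union fails to carry Stage 1.
So the company prevails.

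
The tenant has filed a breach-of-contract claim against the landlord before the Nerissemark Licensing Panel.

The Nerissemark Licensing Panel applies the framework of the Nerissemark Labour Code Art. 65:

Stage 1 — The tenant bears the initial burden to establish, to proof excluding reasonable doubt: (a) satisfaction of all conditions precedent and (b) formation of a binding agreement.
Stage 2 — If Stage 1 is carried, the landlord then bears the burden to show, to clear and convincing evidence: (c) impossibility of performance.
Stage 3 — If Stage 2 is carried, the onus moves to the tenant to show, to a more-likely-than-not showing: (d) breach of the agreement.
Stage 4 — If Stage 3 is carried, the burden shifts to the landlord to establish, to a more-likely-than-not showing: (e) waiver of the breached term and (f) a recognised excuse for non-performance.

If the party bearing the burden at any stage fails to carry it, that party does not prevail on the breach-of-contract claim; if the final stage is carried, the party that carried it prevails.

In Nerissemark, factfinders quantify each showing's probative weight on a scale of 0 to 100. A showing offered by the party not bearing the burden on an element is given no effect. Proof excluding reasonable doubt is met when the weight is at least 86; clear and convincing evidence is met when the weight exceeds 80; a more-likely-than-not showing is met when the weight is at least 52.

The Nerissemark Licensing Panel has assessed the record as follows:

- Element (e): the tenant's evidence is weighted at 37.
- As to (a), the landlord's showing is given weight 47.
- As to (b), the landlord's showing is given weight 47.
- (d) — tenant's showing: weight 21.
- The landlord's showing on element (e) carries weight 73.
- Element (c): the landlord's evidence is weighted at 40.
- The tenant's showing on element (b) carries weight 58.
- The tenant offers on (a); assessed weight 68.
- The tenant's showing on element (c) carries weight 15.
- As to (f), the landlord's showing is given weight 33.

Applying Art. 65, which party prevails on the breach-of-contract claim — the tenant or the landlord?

landlord

At Stage 1 the tenant must meet proof excluding reasonable doubt (weight is at least 86): on (a) the weight is 68 (the landlord's 47 is given no effect), which does not reach 86, so (a) does not meet the standard; on (b) the weight is 58 (the landlord's 47 is given no effect), < 86, so (b) does not meet the standard.
  Stage 1 not carried; the tenant fails its burden.
The landlord prevails.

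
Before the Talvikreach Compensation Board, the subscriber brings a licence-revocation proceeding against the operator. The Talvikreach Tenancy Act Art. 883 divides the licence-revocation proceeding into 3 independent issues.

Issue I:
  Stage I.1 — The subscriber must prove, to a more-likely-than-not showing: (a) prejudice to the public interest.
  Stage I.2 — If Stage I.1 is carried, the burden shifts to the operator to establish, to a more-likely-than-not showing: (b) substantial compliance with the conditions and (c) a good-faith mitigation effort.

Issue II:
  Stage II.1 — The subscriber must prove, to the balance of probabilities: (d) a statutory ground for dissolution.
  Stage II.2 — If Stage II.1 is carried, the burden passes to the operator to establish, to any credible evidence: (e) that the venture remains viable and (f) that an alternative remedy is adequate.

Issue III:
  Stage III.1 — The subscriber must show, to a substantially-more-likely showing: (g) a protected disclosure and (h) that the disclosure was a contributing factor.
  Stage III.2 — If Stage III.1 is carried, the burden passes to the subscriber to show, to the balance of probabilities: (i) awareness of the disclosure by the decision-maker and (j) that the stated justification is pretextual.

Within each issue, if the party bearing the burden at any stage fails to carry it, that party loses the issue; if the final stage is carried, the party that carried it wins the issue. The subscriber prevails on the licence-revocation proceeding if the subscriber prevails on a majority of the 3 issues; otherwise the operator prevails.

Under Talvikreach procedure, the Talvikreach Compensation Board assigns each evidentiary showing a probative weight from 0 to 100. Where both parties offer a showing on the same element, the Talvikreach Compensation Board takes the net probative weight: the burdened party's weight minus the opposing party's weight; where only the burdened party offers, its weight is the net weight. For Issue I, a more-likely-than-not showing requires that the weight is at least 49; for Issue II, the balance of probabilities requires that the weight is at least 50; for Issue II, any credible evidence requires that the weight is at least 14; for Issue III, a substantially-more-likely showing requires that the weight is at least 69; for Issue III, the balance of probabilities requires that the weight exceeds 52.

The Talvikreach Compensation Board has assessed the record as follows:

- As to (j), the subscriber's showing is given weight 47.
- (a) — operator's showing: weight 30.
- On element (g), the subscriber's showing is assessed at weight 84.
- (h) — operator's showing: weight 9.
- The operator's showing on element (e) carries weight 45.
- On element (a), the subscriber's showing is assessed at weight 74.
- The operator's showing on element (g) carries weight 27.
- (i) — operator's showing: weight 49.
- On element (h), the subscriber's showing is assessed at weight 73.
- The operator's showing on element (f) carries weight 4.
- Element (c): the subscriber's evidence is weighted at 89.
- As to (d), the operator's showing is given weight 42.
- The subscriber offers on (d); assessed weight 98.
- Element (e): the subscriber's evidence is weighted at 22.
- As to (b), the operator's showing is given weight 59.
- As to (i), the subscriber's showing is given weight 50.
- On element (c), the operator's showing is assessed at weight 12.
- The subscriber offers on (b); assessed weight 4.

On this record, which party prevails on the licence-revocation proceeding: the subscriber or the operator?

operator

— Issue I —
Stage I.1 — burden on subscriber; standard: a more-likely-than-not showing (weight is at least 49).
    (a): 74 − 30 = 44 < 49 [not met]
  Stage I.1 not carried; the subscriber fails its burden.
The operator prevails on this issue.
— Issue II —
At Stage II.1 the subscriber must meet the balance of probabilities (weight is at least 50): on (d) the weight is 98 less the opposing 42 gives net 56, ≥ 50, so (d) meets the standard.
  Stage II.1 is satisfied; the onus moves to the operator.
At Stage II.2 the operator must meet any credible evidence (weight is at least 14): on (e) the weight is 45 less the opposing 22 gives net 23, which does reach 14, so (e) meets the standard; on (f) the weight is 4, < 14, so (f) does not meet the standard.
  The operator does not carry Stage II.2.
So the subscriber prevails on this issue.
— Issue III —
Stage III.1 (subscriber, a substantially-more-likely showing, weight is at least 69): (g) net 84−27=57 < 69 — fails; (h) net 73−9=64 < 69 — fails.
  Not every element is met, so the subscriber fails to carry Stage III.1.
The analysis ends at Stage III.1; the operator prevails on this issue.
Per-issue: Issue I → operator; Issue II → subscriber; Issue III → operator. The subscriber must prevail on a majority of issues; overall, the operator prevails.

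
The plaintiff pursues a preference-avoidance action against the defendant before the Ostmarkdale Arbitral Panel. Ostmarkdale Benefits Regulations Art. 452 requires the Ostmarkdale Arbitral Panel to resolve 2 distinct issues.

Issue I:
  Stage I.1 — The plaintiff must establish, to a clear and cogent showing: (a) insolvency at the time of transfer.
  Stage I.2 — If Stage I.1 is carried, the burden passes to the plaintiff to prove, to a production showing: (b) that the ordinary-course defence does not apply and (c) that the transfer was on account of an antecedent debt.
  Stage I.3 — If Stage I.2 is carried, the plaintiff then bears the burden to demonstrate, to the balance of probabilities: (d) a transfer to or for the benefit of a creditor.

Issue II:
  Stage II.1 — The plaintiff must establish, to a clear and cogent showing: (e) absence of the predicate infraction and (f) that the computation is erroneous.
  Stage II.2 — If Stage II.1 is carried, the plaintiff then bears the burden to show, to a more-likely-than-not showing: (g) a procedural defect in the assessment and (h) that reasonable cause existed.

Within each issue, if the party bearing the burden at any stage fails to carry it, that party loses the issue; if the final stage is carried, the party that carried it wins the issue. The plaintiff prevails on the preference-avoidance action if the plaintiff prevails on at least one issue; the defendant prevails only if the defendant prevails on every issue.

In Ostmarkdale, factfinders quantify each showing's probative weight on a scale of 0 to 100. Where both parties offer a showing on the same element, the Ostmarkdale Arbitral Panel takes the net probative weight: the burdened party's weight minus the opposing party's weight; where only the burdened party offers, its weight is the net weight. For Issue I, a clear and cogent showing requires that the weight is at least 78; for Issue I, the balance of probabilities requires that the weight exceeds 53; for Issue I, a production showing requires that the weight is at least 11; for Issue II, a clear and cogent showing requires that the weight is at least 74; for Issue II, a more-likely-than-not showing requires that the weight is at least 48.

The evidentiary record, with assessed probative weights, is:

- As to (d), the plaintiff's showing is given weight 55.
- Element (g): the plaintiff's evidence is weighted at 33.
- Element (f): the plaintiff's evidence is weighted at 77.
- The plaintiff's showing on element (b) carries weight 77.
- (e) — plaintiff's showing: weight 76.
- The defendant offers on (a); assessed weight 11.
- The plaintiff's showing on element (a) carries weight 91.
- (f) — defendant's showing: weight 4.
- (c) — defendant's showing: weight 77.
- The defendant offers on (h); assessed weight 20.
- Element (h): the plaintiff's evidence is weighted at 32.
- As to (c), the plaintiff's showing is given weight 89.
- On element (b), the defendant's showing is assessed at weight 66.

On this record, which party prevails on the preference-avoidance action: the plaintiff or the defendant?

plaintiff

— Issue I —
At Stage I.1 the plaintiff must meet a clear and cogent showing (weight is at least 78): on (a) the weight is 91 less the opposing 11 gives net 80, which does reach 78, so (a) meets the standard.
  Stage I.1 carried; the burden remains with the plaintiff.
At Stage I.2 the plaintiff must meet a production showing (weight is at least 11): on (b) the weight is 77 less the opposing 66 gives net 11, ≥ 11, so (b) meets the standard; on (c) the weight is 89 less the opposing 77 gives net 12, which does reach 11, so (c) meets the standard.
  Stage I.2 is satisfied; the plaintiff continues to bear the burden.
At Stage I.3 the plaintiff must meet the balance of probabilities (weight exceeds 53): on (d) the weight is 55, which does exceed 53, so (d) meets the standard.
  All elements met at the final stage.
All stages carried — the plaintiff prevails on this issue.
— Issue II —
At Stage II.1 the plaintiff must meet a clear and cogent showing (weight is at least 74): on (e) the weight is 76, ≥ 74, so (e) meets the standard; on (f) the weight is 77 less the opposing 4 gives net 73, which does not reach 74, so (f) does not meet the standard.
  Stage II.1 not carried; the plaintiff fails its burden.
The analysis ends at Stage II.1; the defendant prevails on this issue.
Per-issue: Issue I → plaintiff; Issue II → defendant. The plaintiff must prevail on at least one issue; overall, the plaintiff prevails.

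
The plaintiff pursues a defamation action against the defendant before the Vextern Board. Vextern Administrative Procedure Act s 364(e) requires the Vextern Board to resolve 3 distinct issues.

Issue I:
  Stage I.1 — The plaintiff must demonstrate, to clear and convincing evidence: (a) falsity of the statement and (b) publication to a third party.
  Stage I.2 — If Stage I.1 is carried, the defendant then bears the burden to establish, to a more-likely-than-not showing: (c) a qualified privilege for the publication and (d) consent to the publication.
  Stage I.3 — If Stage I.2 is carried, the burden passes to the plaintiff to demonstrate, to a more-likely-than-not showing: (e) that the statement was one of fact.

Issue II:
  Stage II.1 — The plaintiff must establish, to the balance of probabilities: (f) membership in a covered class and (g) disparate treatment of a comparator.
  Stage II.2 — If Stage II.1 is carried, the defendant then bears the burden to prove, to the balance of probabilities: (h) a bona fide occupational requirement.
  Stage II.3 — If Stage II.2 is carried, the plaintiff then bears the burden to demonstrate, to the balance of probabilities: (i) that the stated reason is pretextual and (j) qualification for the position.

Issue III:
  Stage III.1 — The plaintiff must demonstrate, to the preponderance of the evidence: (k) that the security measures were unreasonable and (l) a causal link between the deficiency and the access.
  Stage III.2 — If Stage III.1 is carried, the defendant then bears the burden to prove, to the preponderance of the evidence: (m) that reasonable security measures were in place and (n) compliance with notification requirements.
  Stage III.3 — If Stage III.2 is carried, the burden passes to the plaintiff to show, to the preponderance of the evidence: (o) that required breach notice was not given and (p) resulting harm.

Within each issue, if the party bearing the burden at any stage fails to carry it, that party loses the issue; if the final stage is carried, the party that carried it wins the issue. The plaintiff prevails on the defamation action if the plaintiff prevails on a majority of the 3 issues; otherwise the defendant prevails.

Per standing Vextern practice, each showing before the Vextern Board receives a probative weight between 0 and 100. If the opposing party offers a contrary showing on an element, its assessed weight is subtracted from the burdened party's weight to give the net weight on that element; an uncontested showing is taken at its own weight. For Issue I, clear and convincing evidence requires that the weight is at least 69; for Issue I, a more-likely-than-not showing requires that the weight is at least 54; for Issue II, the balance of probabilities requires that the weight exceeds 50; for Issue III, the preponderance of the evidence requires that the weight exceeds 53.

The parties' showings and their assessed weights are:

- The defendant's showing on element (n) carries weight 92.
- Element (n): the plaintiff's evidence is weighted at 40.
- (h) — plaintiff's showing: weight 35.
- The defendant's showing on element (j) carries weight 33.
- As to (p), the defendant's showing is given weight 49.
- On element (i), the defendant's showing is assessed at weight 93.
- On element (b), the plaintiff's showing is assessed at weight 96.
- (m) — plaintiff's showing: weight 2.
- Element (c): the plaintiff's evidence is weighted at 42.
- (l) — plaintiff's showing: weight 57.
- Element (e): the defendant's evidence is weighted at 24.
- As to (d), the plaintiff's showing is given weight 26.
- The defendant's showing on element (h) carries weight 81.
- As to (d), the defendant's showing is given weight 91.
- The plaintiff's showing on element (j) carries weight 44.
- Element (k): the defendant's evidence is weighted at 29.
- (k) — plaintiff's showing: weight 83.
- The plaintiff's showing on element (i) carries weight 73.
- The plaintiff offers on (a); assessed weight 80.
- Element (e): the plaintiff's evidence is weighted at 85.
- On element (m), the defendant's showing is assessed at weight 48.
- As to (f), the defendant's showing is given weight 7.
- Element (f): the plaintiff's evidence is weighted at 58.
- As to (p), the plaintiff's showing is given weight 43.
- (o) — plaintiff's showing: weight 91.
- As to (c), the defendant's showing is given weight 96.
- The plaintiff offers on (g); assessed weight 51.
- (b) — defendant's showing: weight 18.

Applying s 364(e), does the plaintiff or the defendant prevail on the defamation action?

— Issue I —
At Stage I.1 the plaintiff must meet clear and convincing evidence (weight is at least 69): on (a) the weight is 80, which does reach 69, so (a) meets the standard; on (b) the weight is 96 less the opposing 18 gives net 78, which does reach 69, so (b) meets the standard.
  Stage I.1 is satisfied; the onus moves to the defendant.
At Stage I.2 the defendant must meet a more-likely-than-not showing (weight is at least 54): on (c) the weight is 96 less the opposing 42 gives net 54, which does reach 54, so (c) meets the standard; on (d) the weight is 91 less the opposing 26 gives net 65, which does reach 54, so (d) meets the standard.
  Stage I.2 is satisfied; the onus moves to the plaintiff.
At Stage I.3 the plaintiff must meet a more-likely-than-not showing (weight is at least 54): on (e) the weight is 85 less the opposing 24 gives net 61, which does reach 54, so (e) meets the standard.
  Stage I.3 carried; the final stage is satisfied.
With every stage satisfied, the plaintiff prevails on this issue.
— Issue II —
Stage II.1 — burden on plaintiff; standard: the balance of probabilities (weight exceeds 50).
    (f): 58 − 7 = 51 > 50 [met]
    (g): 51 > 50 [met]
  All elements met. The burden passes to the defendant.
Stage II.2 — burden on defendant; standard: the balance of probabilities (weight exceeds 50).
    (h): 81 − 35 = 46 ≤ 50 [not met]
  Stage II.2 not carried; the defendant fails its burden.
The analysis ends at Stage II.2; the plaintiff prevails on this issue.
— Issue III —
Stage III.1 (plaintiff, the preponderance of the evidence, weight exceeds 53): (k) net 83−29=54 > 53 — meets; (l) 57 > 53 — meets.
  Stage III.1 carried; the burden shifts to the defendant.
Stage III.2 (defendant, the preponderance of the evidence, weight exceeds 53): (m) net 48−2=46 ≤ 53 — fails; (n) net 92−40=52 ≤ 53 — fails.
  The defendant does not carry Stage III.2.
So the plaintiff prevails on this issue.
Per-issue: Issue I → plaintiff; Issue II → plaintiff; Issue III → plaintiff. The plaintiff must prevail on a majority of issues; overall, the plaintiff prevails.

plaintiff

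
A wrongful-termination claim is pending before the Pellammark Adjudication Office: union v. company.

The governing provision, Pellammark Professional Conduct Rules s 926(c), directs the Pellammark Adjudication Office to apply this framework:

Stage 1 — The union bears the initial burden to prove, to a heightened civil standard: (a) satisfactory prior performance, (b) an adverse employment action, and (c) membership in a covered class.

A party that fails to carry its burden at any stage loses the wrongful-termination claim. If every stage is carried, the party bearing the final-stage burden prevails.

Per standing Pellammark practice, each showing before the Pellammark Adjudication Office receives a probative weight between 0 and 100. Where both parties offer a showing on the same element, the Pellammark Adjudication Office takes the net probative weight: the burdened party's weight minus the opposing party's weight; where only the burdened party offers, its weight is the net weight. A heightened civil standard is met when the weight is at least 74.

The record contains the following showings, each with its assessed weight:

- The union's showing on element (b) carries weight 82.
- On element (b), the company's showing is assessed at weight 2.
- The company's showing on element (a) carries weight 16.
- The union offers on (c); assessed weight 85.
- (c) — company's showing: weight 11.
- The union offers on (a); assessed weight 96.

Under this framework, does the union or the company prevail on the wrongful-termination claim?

union

At Stage 1 the union must meet a heightened civil standard (weight is at least 74): on (a) the weight is 96 less the opposing 16 gives net 80, which does reach 74, so (a) meets the standard; on (b) the weight is 82 less the opposing 2 gives net 80, which does reach 74, so (b) meets the standard; on (c) the weight is 85 less the opposing 11 gives net 74, ≥ 74, so (c) meets the standard.
  All elements met at the final stage.
All stages carried — the union prevails.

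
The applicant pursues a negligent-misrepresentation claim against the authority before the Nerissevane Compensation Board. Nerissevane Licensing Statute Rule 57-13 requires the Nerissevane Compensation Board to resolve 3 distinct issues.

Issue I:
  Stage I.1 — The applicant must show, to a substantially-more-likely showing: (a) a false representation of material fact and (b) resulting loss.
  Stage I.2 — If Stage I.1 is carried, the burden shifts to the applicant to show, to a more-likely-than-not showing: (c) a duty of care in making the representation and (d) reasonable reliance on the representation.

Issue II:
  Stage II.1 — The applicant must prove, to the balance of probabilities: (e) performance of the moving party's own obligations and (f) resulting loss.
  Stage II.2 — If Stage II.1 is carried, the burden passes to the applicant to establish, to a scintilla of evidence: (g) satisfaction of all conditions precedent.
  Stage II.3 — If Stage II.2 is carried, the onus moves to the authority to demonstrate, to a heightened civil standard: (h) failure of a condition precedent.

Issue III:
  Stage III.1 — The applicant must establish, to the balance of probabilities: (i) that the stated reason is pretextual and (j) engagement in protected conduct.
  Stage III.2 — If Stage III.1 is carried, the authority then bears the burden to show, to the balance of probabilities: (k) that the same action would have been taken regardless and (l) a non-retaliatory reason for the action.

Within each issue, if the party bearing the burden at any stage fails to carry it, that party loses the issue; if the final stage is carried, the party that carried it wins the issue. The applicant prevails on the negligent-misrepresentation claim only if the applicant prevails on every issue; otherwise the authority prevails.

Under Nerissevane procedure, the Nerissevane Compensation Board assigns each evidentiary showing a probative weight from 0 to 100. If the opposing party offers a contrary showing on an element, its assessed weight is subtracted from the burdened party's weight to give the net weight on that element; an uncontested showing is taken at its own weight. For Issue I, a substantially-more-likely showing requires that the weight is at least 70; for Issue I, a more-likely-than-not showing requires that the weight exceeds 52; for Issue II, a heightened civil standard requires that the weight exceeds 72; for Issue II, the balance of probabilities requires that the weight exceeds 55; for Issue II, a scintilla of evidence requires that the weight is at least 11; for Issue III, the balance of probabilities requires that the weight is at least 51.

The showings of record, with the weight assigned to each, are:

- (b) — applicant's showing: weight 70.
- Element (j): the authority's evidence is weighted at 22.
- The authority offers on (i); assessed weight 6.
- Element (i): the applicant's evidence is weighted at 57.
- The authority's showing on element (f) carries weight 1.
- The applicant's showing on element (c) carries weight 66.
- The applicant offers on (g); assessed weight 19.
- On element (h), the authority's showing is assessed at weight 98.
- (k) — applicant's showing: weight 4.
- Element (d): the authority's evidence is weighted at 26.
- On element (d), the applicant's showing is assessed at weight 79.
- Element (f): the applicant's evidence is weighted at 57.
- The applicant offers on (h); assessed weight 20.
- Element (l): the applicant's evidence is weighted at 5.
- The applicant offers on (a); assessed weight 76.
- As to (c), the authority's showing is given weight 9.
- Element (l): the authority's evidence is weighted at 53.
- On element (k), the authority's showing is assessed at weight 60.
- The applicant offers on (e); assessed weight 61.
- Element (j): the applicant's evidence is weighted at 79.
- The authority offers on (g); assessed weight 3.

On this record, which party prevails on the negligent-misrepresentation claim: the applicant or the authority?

authority

— Issue I —
Stage I.1 (applicant, a substantially-more-likely showing, weight is at least 70): (a) 76 ≥ 70 — meets; (b) 70 ≥ 70 — meets.
  Stage I.1 is satisfied; the applicant continues to bear the burden.
Stage I.2 (applicant, a more-likely-than-not showing, weight exceeds 52): (c) net 66−9=57 > 52 — meets; (d) net 79−26=53 > 52 — meets.
  All elements met at the final stage.
With every stage satisfied, the applicant prevails on this issue.
— Issue II —
Stage II.1 (applicant, the balance of probabilities, weight exceeds 55): (e) 61 > 55 — meets; (f) net 57−1=56 > 55 — meets.
  Stage II.1 carried; the burden remains with the applicant.
Stage II.2 (applicant, a scintilla of evidence, weight is at least 11): (g) net 19−3=16 ≥ 11 — meets.
  Stage II.2 is satisfied; the onus moves to the authority.
Stage II.3 (authority, a heightened civil standard, weight exceeds 72): (h) net 98−20=78 > 72 — meets.
  All elements met at the final stage.
Every stage carried; the authority prevails on this issue.
— Issue III —
At Stage III.1 the applicant must meet the balance of probabilities (weight is at least 51): on (i) the weight is 57 less the opposing 6 gives net 51, which does reach 51, so (i) meets the standard; on (j) the weight is 79 less the opposing 22 gives net 57, which does reach 51, so (j) meets the standard.
  Stage III.1 is satisfied; the onus moves to the authority.
At Stage III.2 the authority must meet the balance of probabilities (weight is at least 51): on (k) the weight is 60 less the opposing 4 gives net 56, ≥ 51, so (k) meets the standard; on (l) the weight is 53 less the opposing 5 gives net 48, which does not reach 51, so (l) does not meet the standard.
  Stage III.2 not carried; the authority fails its burden.
So the applicant prevails on this issue.
Per-issue: Issue I → applicant; Issue II → authority; Issue III → applicant. The applicant must prevail on every issue; overall, the authority prevails.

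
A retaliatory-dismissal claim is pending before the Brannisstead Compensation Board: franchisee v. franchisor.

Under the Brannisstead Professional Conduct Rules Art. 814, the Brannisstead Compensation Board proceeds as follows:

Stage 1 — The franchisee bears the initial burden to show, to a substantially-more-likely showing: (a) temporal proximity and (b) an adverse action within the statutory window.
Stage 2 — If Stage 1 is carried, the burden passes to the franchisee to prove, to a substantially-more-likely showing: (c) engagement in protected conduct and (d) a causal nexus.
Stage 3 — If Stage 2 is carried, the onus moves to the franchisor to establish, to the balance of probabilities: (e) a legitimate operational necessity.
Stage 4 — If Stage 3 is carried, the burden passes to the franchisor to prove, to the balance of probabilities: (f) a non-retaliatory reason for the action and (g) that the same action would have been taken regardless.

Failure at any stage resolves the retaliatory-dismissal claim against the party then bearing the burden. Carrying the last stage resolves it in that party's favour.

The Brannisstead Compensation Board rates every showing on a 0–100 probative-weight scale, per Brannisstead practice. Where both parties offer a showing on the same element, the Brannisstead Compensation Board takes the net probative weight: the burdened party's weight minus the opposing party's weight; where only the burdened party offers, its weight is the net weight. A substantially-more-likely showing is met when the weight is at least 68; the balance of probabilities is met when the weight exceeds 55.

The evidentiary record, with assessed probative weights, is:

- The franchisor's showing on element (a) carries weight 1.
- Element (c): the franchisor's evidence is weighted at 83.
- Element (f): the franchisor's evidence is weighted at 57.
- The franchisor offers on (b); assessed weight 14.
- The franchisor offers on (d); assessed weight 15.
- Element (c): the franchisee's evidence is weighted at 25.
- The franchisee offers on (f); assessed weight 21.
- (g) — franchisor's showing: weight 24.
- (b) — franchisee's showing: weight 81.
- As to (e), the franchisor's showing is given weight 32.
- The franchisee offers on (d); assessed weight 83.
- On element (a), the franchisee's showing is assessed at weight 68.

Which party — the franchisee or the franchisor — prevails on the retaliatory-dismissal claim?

franchisor

Stage 1 — burden on franchisee; standard: a substantially-more-likely showing (weight is at least 68).
    (a): 68 − 1 = 67 < 68 [not met]
    (b): 81 − 14 = 67 < 68 [not met]
  The franchisee does not carry Stage 1.
The analysis ends at Stage 1; the franchisor prevails.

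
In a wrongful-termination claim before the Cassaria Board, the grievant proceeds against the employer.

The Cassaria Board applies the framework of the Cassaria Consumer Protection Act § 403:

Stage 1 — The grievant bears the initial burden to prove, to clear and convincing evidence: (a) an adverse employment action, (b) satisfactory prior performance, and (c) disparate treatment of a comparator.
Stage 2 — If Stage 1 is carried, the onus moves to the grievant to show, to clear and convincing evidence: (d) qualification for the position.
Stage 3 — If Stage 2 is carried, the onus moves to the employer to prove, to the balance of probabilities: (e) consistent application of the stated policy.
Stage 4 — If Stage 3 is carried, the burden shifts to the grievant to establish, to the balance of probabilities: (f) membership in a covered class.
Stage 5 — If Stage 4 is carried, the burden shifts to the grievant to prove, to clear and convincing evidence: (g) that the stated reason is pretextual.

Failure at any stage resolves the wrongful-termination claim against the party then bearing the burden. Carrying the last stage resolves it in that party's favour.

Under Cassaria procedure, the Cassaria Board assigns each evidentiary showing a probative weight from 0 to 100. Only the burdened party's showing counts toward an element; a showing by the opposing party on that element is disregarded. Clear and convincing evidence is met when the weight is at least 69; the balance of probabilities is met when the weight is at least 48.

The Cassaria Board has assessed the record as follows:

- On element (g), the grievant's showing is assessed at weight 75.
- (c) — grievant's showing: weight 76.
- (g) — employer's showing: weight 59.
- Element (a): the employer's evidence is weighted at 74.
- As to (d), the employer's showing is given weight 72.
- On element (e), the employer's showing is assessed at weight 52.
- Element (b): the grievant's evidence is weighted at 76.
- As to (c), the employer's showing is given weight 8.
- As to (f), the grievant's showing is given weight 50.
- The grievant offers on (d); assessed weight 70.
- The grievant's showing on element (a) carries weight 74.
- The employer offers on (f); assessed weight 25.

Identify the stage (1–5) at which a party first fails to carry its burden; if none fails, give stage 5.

stage 5

Stage 1 — burden on grievant; standard: clear and convincing evidence (weight is at least 69).
    (a): 74 (employer's 74 disregarded) ≥ 69 [met]
    (b): 76 ≥ 69 [met]
    (c): 76 (employer's 8 disregarded) ≥ 69 [met]
  Stage 1 is satisfied; the grievant continues to bear the burden.
Stage 2 — burden on grievant; standard: clear and convincing evidence (weight is at least 69).
    (d): 70 (employer's 72 disregarded) ≥ 69 [met]
  Stage 2 carried; the burden shifts to the employer.
Stage 3 — burden on employer; standard: the balance of probabilities (weight is at least 48).
    (e): 52 ≥ 48 [met]
  Stage 3 is satisfied; the onus moves to the grievant.
Stage 4 — burden on grievant; standard: the balance of probabilities (weight is at least 48).
    (f): 50 (employer's 25 disregarded) ≥ 48 [met]
  All elements met. The grievant retains the burden for Stage 5.
Stage 5 — burden on grievant; standard: clear and convincing evidence (weight is at least 69).
    (g): 75 (employer's 59 disregarded) ≥ 69 [met]
  The grievant carries the last stage.
With every stage satisfied, the grievant prevails.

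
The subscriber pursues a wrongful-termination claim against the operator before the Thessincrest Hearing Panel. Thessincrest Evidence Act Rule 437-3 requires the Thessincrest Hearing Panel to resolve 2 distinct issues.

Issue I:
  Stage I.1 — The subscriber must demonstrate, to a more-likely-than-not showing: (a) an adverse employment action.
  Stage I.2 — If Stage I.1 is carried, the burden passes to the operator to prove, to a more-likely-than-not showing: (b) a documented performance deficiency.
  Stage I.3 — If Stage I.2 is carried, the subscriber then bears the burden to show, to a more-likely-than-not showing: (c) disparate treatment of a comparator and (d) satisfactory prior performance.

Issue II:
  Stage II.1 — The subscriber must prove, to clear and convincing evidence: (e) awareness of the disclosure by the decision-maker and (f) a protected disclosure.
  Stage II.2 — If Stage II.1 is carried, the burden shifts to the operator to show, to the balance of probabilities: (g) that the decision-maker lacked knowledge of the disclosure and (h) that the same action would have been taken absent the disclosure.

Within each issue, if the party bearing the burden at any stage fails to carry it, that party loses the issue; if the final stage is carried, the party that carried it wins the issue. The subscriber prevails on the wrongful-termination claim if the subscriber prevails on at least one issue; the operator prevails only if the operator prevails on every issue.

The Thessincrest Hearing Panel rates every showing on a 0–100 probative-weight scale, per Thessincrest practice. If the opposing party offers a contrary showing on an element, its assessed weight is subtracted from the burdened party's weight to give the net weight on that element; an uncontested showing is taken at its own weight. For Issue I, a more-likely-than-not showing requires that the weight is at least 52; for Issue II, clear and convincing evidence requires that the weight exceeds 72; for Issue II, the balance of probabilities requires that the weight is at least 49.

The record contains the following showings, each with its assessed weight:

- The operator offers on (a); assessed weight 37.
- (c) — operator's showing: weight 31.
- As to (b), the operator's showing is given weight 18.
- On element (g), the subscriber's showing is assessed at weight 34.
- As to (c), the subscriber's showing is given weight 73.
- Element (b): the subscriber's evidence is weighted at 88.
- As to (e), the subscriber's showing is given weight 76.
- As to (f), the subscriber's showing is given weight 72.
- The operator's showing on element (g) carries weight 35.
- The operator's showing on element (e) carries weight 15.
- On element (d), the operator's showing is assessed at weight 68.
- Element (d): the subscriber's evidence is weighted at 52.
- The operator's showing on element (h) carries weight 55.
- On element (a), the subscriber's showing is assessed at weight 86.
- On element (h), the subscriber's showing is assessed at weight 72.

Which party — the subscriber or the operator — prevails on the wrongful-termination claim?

operator

— Issue I —
Stage I.1 (subscriber, a more-likely-than-not showing, weight is at least 52): (a) net 86−37=49 < 52 — fails.
  Stage I.1 not carried; the subscriber fails its burden.
So the operator prevails on this issue.
— Issue II —
Stage II.1 — burden on subscriber; standard: clear and convincing evidence (weight exceeds 72).
    (e): 76 − 15 = 61 ≤ 72 [not met]
    (f): 72 ≤ 72 [not met]
  Not every element is met, so the subscriber fails to carry Stage II.1.
The analysis ends at Stage II.1; the operator prevails on this issue.
Per-issue: Issue I → operator; Issue II → operator. The subscriber must prevail on at least one issue; overall, the operator prevails.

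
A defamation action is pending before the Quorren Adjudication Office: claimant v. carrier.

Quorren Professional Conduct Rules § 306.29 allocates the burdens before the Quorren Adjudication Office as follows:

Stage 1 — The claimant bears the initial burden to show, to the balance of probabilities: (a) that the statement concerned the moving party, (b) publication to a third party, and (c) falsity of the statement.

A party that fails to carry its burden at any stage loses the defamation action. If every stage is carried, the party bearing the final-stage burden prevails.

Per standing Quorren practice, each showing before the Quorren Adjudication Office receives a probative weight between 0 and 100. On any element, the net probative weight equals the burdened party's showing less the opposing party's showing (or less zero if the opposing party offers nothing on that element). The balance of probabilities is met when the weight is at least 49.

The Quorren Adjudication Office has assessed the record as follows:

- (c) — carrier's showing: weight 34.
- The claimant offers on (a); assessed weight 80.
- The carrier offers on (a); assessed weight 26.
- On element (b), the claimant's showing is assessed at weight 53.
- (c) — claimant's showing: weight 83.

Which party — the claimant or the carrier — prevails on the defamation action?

Stage 1 — burden on claimant; standard: the balance of probabilities (weight is at least 49).
    (a): 80 − 26 = 54 ≥ 49 [met]
    (b): 53 ≥ 49 [met]
    (c): 83 − 34 = 49 ≥ 49 [met]
  The claimant carries the last stage.
With every stage satisfied, the claimant prevails.

claimant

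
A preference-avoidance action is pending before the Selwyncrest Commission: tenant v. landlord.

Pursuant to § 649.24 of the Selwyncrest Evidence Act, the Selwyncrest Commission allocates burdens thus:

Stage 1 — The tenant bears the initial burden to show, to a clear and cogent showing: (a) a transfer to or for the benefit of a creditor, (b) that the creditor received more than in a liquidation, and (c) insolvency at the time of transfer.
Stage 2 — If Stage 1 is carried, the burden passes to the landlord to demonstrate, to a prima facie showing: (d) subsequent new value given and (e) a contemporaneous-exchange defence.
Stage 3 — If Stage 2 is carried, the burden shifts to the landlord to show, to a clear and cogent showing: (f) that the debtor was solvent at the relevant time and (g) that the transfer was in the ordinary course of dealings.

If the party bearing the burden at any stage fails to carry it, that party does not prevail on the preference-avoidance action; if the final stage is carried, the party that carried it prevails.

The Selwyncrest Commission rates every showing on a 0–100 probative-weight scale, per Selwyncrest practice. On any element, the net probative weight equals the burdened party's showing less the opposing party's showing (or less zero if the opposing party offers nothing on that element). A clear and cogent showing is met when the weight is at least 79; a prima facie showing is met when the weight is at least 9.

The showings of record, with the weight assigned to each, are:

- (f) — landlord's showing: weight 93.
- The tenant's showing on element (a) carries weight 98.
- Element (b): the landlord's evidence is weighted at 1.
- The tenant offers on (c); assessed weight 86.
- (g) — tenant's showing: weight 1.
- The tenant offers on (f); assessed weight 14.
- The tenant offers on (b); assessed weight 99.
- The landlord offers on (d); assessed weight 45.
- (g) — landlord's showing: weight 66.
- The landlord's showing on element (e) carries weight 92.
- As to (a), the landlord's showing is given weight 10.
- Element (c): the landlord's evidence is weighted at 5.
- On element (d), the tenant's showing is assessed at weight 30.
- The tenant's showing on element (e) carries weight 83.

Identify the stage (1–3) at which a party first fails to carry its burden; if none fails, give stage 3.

stage 3

At Stage 1 the tenant must meet a clear and cogent showing (weight is at least 79): on (a) the weight is 98 less the opposing 10 gives net 88, which does reach 79, so (a) meets the standard; on (b) the weight is 99 less the opposing 1 gives net 98, which does reach 79, so (b) meets the standard; on (c) the weight is 86 less the opposing 5 gives net 81, which does reach 79, so (c) meets the standard.
  All elements met. The burden passes to the landlord.
At Stage 2 the landlord must meet a prima facie showing (weight is at least 9): on (d) the weight is 45 less the opposing 30 gives net 15, ≥ 9, so (d) meets the standard; on (e) the weight is 92 less the opposing 83 gives net 9, ≥ 9, so (e) meets the standard.
  Stage 2 is satisfied; the landlord continues to bear the burden.
At Stage 3 the landlord must meet a clear and cogent showing (weight is at least 79): on (f) the weight is 93 less the opposing 14 gives net 79, which does reach 79, so (f) meets the standard; on (g) the weight is 66 less the opposing 1 gives net 65, < 79, so (g) does not meet the standard.
  Stage 3 not carried; the landlord fails its burden.
The tenant prevails.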